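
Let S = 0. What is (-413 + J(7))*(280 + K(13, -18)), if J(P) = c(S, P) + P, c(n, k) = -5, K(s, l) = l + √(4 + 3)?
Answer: -107682 - 411*√7 ≈ -1.0877e+5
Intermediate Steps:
K(s, l) = l + √7
J(P) = -5 + P
(-413 + J(7))*(280 + K(13, -18)) = (-413 + (-5 + 7))*(280 + (-18 + √7)) = (-413 + 2)*(262 + √7) = -411*(262 + √7) = -107682 - 411*√7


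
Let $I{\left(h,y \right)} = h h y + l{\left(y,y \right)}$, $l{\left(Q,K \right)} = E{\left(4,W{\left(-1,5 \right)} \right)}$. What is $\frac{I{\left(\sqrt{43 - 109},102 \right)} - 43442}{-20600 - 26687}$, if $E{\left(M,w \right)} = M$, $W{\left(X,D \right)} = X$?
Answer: $\frac{50170}{47287} \approx 1.061$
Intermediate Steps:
$l{\left(Q,K \right)} = 4$
$I{\left(h,y \right)} = 4 + y h^{2}$ ($I{\left(h,y \right)} = h h y + 4 = h^{2} y + 4 = y h^{2} + 4 = 4 + y h^{2}$)
$\frac{I{\left(\sqrt{43 - 109},102 \right)} - 43442}{-20600 - 26687} = \frac{\left(4 + 102 \left(\sqrt{43 - 109}\right)^{2}\right) - 43442}{-20600 - 26687} = \frac{\left(4 + 102 \left(\sqrt{-66}\right)^{2}\right) - 43442}{-47287} = \left(\left(4 + 102 \left(i \sqrt{66}\right)^{2}\right) - 43442\right) \left(- \frac{1}{47287}\right) = \left(\left(4 + 102 \left(-66\right)\right) - 43442\right) \left(- \frac{1}{47287}\right) = \left(\left(4 - 6732\right) - 43442\right) \left(- \frac{1}{47287}\right) = \left(-6728 - 43442\right) \left(- \frac{1}{47287}\right) = \left(-50170\right) \left(- \frac{1}{47287}\right) = \frac{50170}{47287}$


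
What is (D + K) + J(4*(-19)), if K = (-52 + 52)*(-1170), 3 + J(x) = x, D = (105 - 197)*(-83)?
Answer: 7557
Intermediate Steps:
D = 7636 (D = -92*(-83) = 7636)
J(x) = -3 + x
K = 0 (K = 0*(-1170) = 0)
(D + K) + J(4*(-19)) = (7636 + 0) + (-3 + 4*(-19)) = 7636 + (-3 - 76) = 7636 - 79 = 7557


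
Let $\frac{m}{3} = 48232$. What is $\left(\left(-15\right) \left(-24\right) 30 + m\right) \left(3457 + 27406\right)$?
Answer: $4799073048$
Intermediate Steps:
$m = 144696$ ($m = 3 \cdot 48232 = 144696$)
$\left(\left(-15\right) \left(-24\right) 30 + m\right) \left(3457 + 27406\right) = \left(\left(-15\right) \left(-24\right) 30 + 144696\right) \left(3457 + 27406\right) = \left(360 \cdot 30 + 144696\right) 30863 = \left(10800 + 144696\right) 30863 = 155496 \cdot 30863 = 4799073048$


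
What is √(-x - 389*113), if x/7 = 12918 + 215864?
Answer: I*√1645431 ≈ 1282.7*I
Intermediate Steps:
x = 1601474 (x = 7*(12918 + 215864) = 7*228782 = 1601474)
√(-x - 389*113) = √(-1*1601474 - 389*113) = √(-1601474 - 43957) = √(-1645431) = I*√1645431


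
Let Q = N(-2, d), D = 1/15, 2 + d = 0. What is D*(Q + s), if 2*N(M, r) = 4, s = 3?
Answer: 1/3 ≈ 0.33333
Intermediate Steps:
d = -2 (d = -2 + 0 = -2)
D = 1/15 ≈ 0.066667
N(M, r) = 2 (N(M, r) = (1/2)*4 = 2)
Q = 2
D*(Q + s) = (2 + 3)/15 = (1/15)*5 = 1/3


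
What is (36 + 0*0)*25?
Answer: 900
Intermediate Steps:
(36 + 0*0)*25 = (36 + 0)*25 = 36*25 = 900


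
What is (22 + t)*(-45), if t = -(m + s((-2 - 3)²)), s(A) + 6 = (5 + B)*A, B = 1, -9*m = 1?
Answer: 5485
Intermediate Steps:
m = -⅑ (m = -⅑*1 = -⅑ ≈ -0.11111)
s(A) = -6 + 6*A (s(A) = -6 + (5 + 1)*A = -6 + 6*A)
t = -1295/9 (t = -(-⅑ + (-6 + 6*(-2 - 3)²)) = -(-⅑ + (-6 + 6*(-5)²)) = -(-⅑ + (-6 + 6*25)) = -(-⅑ + (-6 + 150)) = -(-⅑ + 144) = -1*1295/9 = -1295/9 ≈ -143.89)
(22 + t)*(-45) = (22 - 1295/9)*(-45) = -1097/9*(-45) = 5485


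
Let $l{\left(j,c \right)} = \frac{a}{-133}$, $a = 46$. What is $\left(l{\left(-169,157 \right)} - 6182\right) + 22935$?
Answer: $\frac{2228103}{133} \approx 16753.0$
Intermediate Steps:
$l{\left(j,c \right)} = - \frac{46}{133}$ ($l{\left(j,c \right)} = \frac{46}{-133} = 46 \left(- \frac{1}{133}\right) = - \frac{46}{133}$)
$\left(l{\left(-169,157 \right)} - 6182\right) + 22935 = \left(- \frac{46}{133} - 6182\right) + 22935 = - \frac{822252}{133} + 22935 = \frac{2228103}{133}$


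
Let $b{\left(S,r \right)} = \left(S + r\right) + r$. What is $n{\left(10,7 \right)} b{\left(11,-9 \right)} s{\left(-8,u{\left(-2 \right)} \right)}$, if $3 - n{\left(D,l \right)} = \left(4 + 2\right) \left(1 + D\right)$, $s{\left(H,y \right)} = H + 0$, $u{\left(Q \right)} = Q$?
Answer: $-3528$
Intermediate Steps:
$b{\left(S,r \right)} = S + 2 r$
$s{\left(H,y \right)} = H$
$n{\left(D,l \right)} = -3 - 6 D$ ($n{\left(D,l \right)} = 3 - \left(4 + 2\right) \left(1 + D\right) = 3 - 6 \left(1 + D\right) = 3 - \left(6 + 6 D\right) = -3 - 6 D$)
$n{\left(10,7 \right)} b{\left(11,-9 \right)} s{\left(-8,u{\left(-2 \right)} \right)} = \left(-3 - 60\right) \left(11 + 2 \left(-9\right)\right) \left(-8\right) = \left(-3 - 60\right) \left(11 - 18\right) \left(-8\right) = \left(-63\right) \left(-7\right) \left(-8\right) = 441 \left(-8\right) = -3528$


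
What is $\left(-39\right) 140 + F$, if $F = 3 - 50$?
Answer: $-5507$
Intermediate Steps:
$F = -47$ ($F = 3 - 50 = -47$)
$\left(-39\right) 140 + F = \left(-39\right) 140 - 47 = -5460 - 47 = -5507$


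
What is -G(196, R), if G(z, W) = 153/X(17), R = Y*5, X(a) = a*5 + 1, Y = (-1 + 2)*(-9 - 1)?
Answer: -153/86 ≈ -1.7791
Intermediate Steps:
Y = -10 (Y = 1*(-10) = -10)
X(a) = 1 + 5*a (X(a) = 5*a + 1 = 1 + 5*a)
R = -50 (R = -10*5 = -50)
G(z, W) = 153/86 (G(z, W) = 153/(1 + 5*17) = 153/(1 + 85) = 153/86)
-G(196, R) = -1*153/86 = -153/86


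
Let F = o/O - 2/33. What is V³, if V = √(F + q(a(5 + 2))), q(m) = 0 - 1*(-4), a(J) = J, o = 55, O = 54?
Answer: 2945*√194370/117612 ≈ 11.039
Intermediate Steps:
q(m) = 4 (q(m) = 0 + 4 = 4)
F = 569/594 (F = 55/54 - 2/33 = 569/594 ≈ 0.95791)
V = √194370/198 (V = √(569/594 + 4) = √(2945/594) = √194370/198 ≈ 2.2266)
V³ = (√194370/198)³ = 2945*√194370/117612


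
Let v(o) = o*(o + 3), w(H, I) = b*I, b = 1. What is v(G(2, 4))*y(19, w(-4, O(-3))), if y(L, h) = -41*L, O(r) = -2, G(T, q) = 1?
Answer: -3116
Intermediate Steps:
w(H, I) = I (w(H, I) = 1*I = I)
v(o) = o*(3 + o)
v(G(2, 4))*y(19, w(-4, O(-3))) = (1*(3 + 1))*(-41*19) = (1*4)*(-779) = 4*(-779) = -3116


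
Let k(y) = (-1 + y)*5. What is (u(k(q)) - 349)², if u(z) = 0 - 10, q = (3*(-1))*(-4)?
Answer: 128881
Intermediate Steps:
q = 12 (q = -3*(-4) = 12)
k(y) = -5 + 5*y
u(z) = -10
(u(k(q)) - 349)² = (-10 - 349)² = (-359)² = 128881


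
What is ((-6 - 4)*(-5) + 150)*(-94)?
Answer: -18800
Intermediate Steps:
((-6 - 4)*(-5) + 150)*(-94) = (-10*(-5) + 150)*(-94) = (50 + 150)*(-94) = 200*(-94) = -18800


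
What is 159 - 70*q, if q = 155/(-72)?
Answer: 11149/36 ≈ 309.69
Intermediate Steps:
q = -155/72 (q = 155*(-1/72) = -155/72 ≈ -2.1528)
159 - 70*q = 159 - 70*(-155/72) = 159 + 5425/36 = 11149/36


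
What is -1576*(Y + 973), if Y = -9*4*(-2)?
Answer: -1646920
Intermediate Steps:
Y = 72 (Y = -36*(-2) = 72)
-1576*(Y + 973) = -1576*(72 + 973) = -1576*1045 = -1646920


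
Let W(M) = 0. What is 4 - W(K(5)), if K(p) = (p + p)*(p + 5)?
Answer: 4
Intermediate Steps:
K(p) = 2*p*(5 + p) (K(p) = (2*p)*(5 + p) = 2*p*(5 + p))
4 - W(K(5)) = 4 - 1*0 = 4 + 0 = 4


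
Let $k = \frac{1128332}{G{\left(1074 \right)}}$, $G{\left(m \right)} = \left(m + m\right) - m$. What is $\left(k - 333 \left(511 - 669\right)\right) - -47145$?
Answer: $\frac{54134749}{537} \approx 1.0081 \cdot 10^{5}$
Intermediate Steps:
$G{\left(m \right)} = m$ ($G{\left(m \right)} = 2 m - m = m$)
$k = \frac{564166}{537}$ ($k = \frac{1128332}{1074} = 1128332 \cdot \frac{1}{1074} = \frac{564166}{537} \approx 1050.6$)
$\left(k - 333 \left(511 - 669\right)\right) - -47145 = \left(\frac{564166}{537} - 333 \left(511 - 669\right)\right) - -47145 = \left(\frac{564166}{537} - 333 \left(-158\right)\right) + 47145 = \left(\frac{564166}{537} - -52614\right) + 47145 = \left(\frac{564166}{537} + 52614\right) + 47145 = \frac{28817884}{537} + 47145 = \frac{54134749}{537}$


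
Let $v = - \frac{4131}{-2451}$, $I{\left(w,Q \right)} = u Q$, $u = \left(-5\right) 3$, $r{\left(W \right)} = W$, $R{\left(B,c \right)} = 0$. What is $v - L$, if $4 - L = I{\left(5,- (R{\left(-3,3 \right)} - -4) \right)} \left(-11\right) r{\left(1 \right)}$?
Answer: $- \frac{541111}{817} \approx -662.31$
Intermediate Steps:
$u = -15$
$I{\left(w,Q \right)} = - 15 Q$
$L = 664$ ($L = 4 - - 15 \left(- (0 - -4)\right) \left(-11\right) 1 = 4 - - 15 \left(- (0 + 4)\right) \left(-11\right) 1 = 4 - - 15 \left(\left(-1\right) 4\right) \left(-11\right) 1 = 4 - \left(-15\right) \left(-4\right) \left(-11\right) 1 = 4 - 60 \left(-11\right) 1 = 4 - \left(-660\right) 1 = 4 - -660 = 4 + 660 = 664$)
$v = \frac{1377}{817}$ ($v = \left(-4131\right) \left(- \frac{1}{2451}\right) = \frac{1377}{817} \approx 1.6854$)
$v - L = \frac{1377}{817} - 664 = - \frac{541111}{817}$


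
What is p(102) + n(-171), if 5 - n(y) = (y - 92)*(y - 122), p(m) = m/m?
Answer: -77053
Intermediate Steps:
p(m) = 1
n(y) = 5 - (-122 + y)*(-92 + y) (n(y) = 5 - (y - 92)*(y - 122) = 5 - (-92 + y)*(-122 + y) = 5 - (-122 + y)*(-92 + y))
p(102) + n(-171) = 1 + (-11219 - 1*(-171)² + 214*(-171)) = 1 + (-11219 - 1*29241 - 36594) = 1 + (-11219 - 29241 - 36594) = 1 - 77054 = -77053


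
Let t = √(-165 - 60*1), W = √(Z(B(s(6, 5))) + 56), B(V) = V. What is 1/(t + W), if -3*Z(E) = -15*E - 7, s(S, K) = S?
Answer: 3/(√795 + 45*I) ≈ 0.029995 - 0.047872*I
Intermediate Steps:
Z(E) = 7/3 + 5*E (Z(E) = -(-15*E - 7)/3 = -(-7 - 15*E)/3 = 7/3 + 5*E)
W = √795/3 (W = √((7/3 + 5*6) + 56) = √((7/3 + 30) + 56) = √(97/3 + 56) = √(265/3) = √795/3 ≈ 9.3986)
t = 15*I (t = √(-165 - 60) = √(-225) = 15*I ≈ 15.0*I)
1/(t + W) = 1/(15*I + √795/3)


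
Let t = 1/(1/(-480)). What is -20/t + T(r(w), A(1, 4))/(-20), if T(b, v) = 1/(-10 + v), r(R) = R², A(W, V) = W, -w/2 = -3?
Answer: 17/360 ≈ 0.047222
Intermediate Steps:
w = 6 (w = -2*(-3) = 6)
t = -480 (t = 1/(-1/480) = -480)
-20/t + T(r(w), A(1, 4))/(-20) = -20/(-480) + 1/((-10 + 1)*(-20)) = -20*(-1/480) - 1/20/(-9) = 1/24 - ⅑*(-1/20) = 1/24 + 1/180 = 17/360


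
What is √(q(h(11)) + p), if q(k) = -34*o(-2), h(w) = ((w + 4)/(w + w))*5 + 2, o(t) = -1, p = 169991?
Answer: 5*√6801 ≈ 412.34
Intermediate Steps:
h(w) = 2 + 5*(4 + w)/(2*w) (h(w) = ((4 + w)/((2*w)))*5 + 2 = ((4 + w)*(1/(2*w)))*5 + 2 = ((4 + w)/(2*w))*5 + 2 = 5*(4 + w)/(2*w) + 2 = 2 + 5*(4 + w)/(2*w))
q(k) = 34 (q(k) = -34*(-1) = 34)
√(q(h(11)) + p) = √(34 + 169991) = √170025 = 5*√6801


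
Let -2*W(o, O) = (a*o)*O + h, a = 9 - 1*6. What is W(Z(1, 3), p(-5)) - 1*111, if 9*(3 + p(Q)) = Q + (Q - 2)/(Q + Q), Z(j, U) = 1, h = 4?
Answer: -6467/60 ≈ -107.78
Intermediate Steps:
p(Q) = -3 + Q/9 + (-2 + Q)/(18*Q) (p(Q) = -3 + (Q + (Q - 2)/(Q + Q))/9 = -3 + (Q + (-2 + Q)/((2*Q)))/9 = -3 + (Q + (-2 + Q)*(1/(2*Q)))/9 = -3 + (Q + (-2 + Q)/(2*Q))/9 = -3 + (Q/9 + (-2 + Q)/(18*Q)) = -3 + Q/9 + (-2 + Q)/(18*Q))
a = 3 (a = 9 - 6 = 3)
W(o, O) = -2 - 3*O*o/2 (W(o, O) = -((3*o)*O + 4)/2 = -(3*O*o + 4)/2 = -(4 + 3*O*o)/2 = -2 - 3*O*o/2)
W(Z(1, 3), p(-5)) - 1*111 = (-2 - 3/2*(1/18)*(-2 - 5*(-53 + 2*(-5)))/(-5)*1) - 1*111 = (-2 - 3/2*(1/18)*(-⅕)*(-2 - 5*(-53 - 10))*1) - 111 = (-2 - 3/2*(1/18)*(-⅕)*(-2 - 5*(-63))*1) - 111 = (-2 - 3/2*(1/18)*(-⅕)*(-2 + 315)*1) - 111 = (-2 - 3/2*(1/18)*(-⅕)*313*1) - 111 = (-2 - 3/2*(-313/90)*1) - 111 = (-2 + 313/60) - 111 = 193/60 - 111 = -6467/60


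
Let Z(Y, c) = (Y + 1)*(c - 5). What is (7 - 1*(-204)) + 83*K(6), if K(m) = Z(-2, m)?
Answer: 128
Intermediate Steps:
Z(Y, c) = (1 + Y)*(-5 + c)
K(m) = 5 - m (K(m) = -5 + m - 5*(-2) - 2*m = -5 + m + 10 - 2*m = 5 - m)
(7 - 1*(-204)) + 83*K(6) = (7 - 1*(-204)) + 83*(5 - 1*6) = (7 + 204) + 83*(5 - 6) = 211 + 83*(-1) = 211 - 83 = 128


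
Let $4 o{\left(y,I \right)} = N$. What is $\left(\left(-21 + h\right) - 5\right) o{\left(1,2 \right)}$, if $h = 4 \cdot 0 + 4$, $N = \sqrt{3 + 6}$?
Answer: $- \frac{33}{2} \approx -16.5$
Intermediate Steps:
$N = 3$ ($N = \sqrt{9} = 3$)
$h = 4$ ($h = 0 + 4 = 4$)
$o{\left(y,I \right)} = \frac{3}{4}$ ($o{\left(y,I \right)} = \frac{1}{4} \cdot 3 = \frac{3}{4}$)
$\left(\left(-21 + h\right) - 5\right) o{\left(1,2 \right)} = \left(\left(-21 + 4\right) - 5\right) \frac{3}{4} = \left(-17 - 5\right) \frac{3}{4} = \left(-22\right) \frac{3}{4} = - \frac{33}{2}$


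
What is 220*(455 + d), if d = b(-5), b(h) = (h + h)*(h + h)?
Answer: 122100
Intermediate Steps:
b(h) = 4*h² (b(h) = (2*h)*(2*h) = 4*h²)
d = 100 (d = 4*(-5)² = 4*25 = 100)
220*(455 + d) = 220*(455 + 100) = 220*555 = 122100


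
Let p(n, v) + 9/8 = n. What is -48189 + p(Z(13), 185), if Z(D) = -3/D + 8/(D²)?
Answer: -65153297/1352 ≈ -48190.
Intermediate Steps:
Z(D) = -3/D + 8/D²
p(n, v) = -9/8 + n
-48189 + p(Z(13), 185) = -48189 + (-9/8 + (8 - 3*13)/13²) = -48189 + (-9/8 + (8 - 39)/169) = -48189 + (-9/8 + (1/169)*(-31)) = -48189 + (-9/8 - 31/169) = -48189 - 1769/1352 = -65153297/1352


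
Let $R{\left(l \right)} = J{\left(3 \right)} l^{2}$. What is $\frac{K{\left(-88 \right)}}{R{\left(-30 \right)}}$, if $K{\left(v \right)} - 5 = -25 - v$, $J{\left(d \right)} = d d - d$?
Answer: $\frac{17}{1350} \approx 0.012593$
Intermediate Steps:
$J{\left(d \right)} = d^{2} - d$
$K{\left(v \right)} = -20 - v$ ($K{\left(v \right)} = 5 - \left(25 + v\right) = -20 - v$)
$R{\left(l \right)} = 6 l^{2}$ ($R{\left(l \right)} = 3 \left(-1 + 3\right) l^{2} = 3 \cdot 2 l^{2} = 6 l^{2}$)
$\frac{K{\left(-88 \right)}}{R{\left(-30 \right)}} = \frac{-20 - -88}{6 \left(-30\right)^{2}} = \frac{-20 + 88}{6 \cdot 900} = \frac{68}{5400} = 68 \cdot \frac{1}{5400} = \frac{17}{1350}$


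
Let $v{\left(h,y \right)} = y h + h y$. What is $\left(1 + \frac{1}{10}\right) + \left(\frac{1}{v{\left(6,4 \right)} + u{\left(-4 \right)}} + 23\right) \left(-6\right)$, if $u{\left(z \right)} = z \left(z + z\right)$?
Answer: $- \frac{5479}{40} \approx -136.98$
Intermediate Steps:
$u{\left(z \right)} = 2 z^{2}$ ($u{\left(z \right)} = z 2 z = 2 z^{2}$)
$v{\left(h,y \right)} = 2 h y$ ($v{\left(h,y \right)} = h y + h y = 2 h y$)
$\left(1 + \frac{1}{10}\right) + \left(\frac{1}{v{\left(6,4 \right)} + u{\left(-4 \right)}} + 23\right) \left(-6\right) = \left(1 + \frac{1}{10}\right) + \left(\frac{1}{2 \cdot 6 \cdot 4 + 2 \left(-4\right)^{2}} + 23\right) \left(-6\right) = \left(1 + \frac{1}{10}\right) + \left(\frac{1}{48 + 2 \cdot 16} + 23\right) \left(-6\right) = \frac{11}{10} + \left(\frac{1}{48 + 32} + 23\right) \left(-6\right) = \frac{11}{10} + \left(\frac{1}{80} + 23\right) \left(-6\right) = \frac{11}{10} + \frac{1841}{80} \left(-6\right) = \frac{11}{10} - \frac{5523}{40} = - \frac{5479}{40}$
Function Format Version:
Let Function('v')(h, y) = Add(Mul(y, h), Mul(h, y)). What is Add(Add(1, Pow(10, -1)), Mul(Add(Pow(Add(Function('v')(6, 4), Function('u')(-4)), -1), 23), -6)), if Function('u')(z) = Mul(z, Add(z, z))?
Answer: Rational(-5479, 40) ≈ -136.98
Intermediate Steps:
Function('u')(z) = Mul(2, Pow(z, 2)) (Function('u')(z) = Mul(z, Mul(2, z)) = Mul(2, Pow(z, 2)))
Function('v')(h, y) = Mul(2, h, y) (Function('v')(h, y) = Add(Mul(h, y), Mul(h, y)) = Mul(2, h, y))
Add(Add(1, Pow(10, -1)), Mul(Add(Pow(Add(Function('v')(6, 4), Function('u')(-4)), -1), 23), -6)) = Add(Add(1, Pow(10, -1)), Mul(Add(Pow(Add(Mul(2, 6, 4), Mul(2, Pow(-4, 2))), -1), 23), -6)) = Add(Add(1, Rational(1, 10)), Mul(Add(Pow(Add(48, Mul(2, 16)), -1), 23), -6)) = Add(Rational(11, 10), Mul(Add(Pow(Add(48, 32), -1), 23), -6)) = Add(Rational(11, 10), Mul(Add(Pow(80, -1), 23), -6)) = Add(Rational(11, 10), Mul(Add(Rational(1, 80), 23), -6)) = Add(Rational(11, 10), Mul(Rational(1841, 80), -6)) = Add(Rational(11, 10), Rational(-5523, 40)) = Rational(-5479, 40)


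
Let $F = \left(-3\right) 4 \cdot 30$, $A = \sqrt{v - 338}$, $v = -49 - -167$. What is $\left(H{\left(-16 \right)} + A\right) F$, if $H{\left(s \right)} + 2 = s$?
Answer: $6480 - 720 i \sqrt{55} \approx 6480.0 - 5339.7 i$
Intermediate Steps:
$v = 118$ ($v = -49 + 167 = 118$)
$H{\left(s \right)} = -2 + s$
$A = 2 i \sqrt{55}$ ($A = \sqrt{118 - 338} = \sqrt{-220} = 2 i \sqrt{55} \approx 14.832 i$)
$F = -360$ ($F = \left(-12\right) 30 = -360$)
$\left(H{\left(-16 \right)} + A\right) F = \left(\left(-2 - 16\right) + 2 i \sqrt{55}\right) \left(-360\right) = \left(-18 + 2 i \sqrt{55}\right) \left(-360\right) = 6480 - 720 i \sqrt{55}$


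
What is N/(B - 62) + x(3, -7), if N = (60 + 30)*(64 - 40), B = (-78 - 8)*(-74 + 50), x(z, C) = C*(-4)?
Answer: 29108/1001 ≈ 29.079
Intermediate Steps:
x(z, C) = -4*C
B = 2064 (B = -86*(-24) = 2064)
N = 2160 (N = 90*24 = 2160)
N/(B - 62) + x(3, -7) = 2160/(2064 - 62) - 4*(-7) = 2160/2002 + 28 = 2160*(1/2002) + 28 = 1080/1001 + 28 = 29108/1001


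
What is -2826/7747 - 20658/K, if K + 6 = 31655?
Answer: -249477600/245184803 ≈ -1.0175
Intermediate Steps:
K = 31649 (K = -6 + 31655 = 31649)
-2826/7747 - 20658/K = -2826/7747 - 20658/31649 = -249477600/245184803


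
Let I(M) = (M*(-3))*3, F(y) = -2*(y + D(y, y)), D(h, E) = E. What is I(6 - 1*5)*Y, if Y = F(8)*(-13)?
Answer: -3744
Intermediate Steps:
F(y) = -4*y (F(y) = -2*(y + y) = -4*y)
Y = 416 (Y = -4*8*(-13) = -32*(-13) = 416)
I(M) = -9*M (I(M) = -3*M*3 = -9*M)
I(6 - 1*5)*Y = -9*(6 - 1*5)*416 = -9*(6 - 5)*416 = -9*1*416 = -9*416 = -3744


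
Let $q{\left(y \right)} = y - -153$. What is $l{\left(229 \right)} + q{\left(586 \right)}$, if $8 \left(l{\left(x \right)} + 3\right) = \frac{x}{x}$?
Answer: $\frac{5889}{8} \approx 736.13$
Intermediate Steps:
$q{\left(y \right)} = 153 + y$ ($q{\left(y \right)} = y + 153 = 153 + y$)
$l{\left(x \right)} = - \frac{23}{8}$ ($l{\left(x \right)} = -3 + \frac{x \frac{1}{x}}{8} = -3 + \frac{1}{8} \cdot 1 = -3 + \frac{1}{8} = - \frac{23}{8}$)
$l{\left(229 \right)} + q{\left(586 \right)} = - \frac{23}{8} + \left(153 + 586\right) = - \frac{23}{8} + 739 = \frac{5889}{8}$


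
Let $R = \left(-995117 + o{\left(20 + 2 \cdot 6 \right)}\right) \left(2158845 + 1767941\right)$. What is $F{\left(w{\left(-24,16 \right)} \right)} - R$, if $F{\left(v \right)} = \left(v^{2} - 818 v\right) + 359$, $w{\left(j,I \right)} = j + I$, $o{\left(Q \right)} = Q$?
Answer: $3907485853777$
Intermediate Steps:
$w{\left(j,I \right)} = I + j$
$F{\left(v \right)} = 359 + v^{2} - 818 v$
$R = -3907485846810$ ($R = \left(-995117 + \left(20 + 2 \cdot 6\right)\right) \left(2158845 + 1767941\right) = \left(-995117 + \left(20 + 12\right)\right) 3926786 = \left(-995117 + 32\right) 3926786 = \left(-995085\right) 3926786 = -3907485846810$)
$F{\left(w{\left(-24,16 \right)} \right)} - R = \left(359 + \left(16 - 24\right)^{2} - 818 \left(16 - 24\right)\right) - -3907485846810 = \left(359 + \left(-8\right)^{2} - -6544\right) + 3907485846810 = \left(359 + 64 + 6544\right) + 3907485846810 = 6967 + 3907485846810 = 3907485853777$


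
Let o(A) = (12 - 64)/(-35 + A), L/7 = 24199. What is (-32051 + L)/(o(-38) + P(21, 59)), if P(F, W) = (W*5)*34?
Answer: 5012983/366121 ≈ 13.692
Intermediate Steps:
L = 169393 (L = 7*24199 = 169393)
P(F, W) = 170*W (P(F, W) = (5*W)*34 = 170*W)
o(A) = -52/(-35 + A)
(-32051 + L)/(o(-38) + P(21, 59)) = (-32051 + 169393)/(-52/(-35 - 38) + 170*59) = 137342/(-52/(-73) + 10030) = 137342/(-52*(-1/73) + 10030) = 137342/(52/73 + 10030) = 137342/(732242/73) = 137342*(73/732242) = 5012983/366121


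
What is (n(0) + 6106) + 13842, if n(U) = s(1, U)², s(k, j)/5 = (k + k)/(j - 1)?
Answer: 20048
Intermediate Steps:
s(k, j) = 10*k/(-1 + j) (s(k, j) = 5*((k + k)/(j - 1)) = 5*((2*k)/(-1 + j)) = 5*(2*k/(-1 + j)) = 10*k/(-1 + j))
n(U) = 100/(-1 + U)² (n(U) = (10*1/(-1 + U))² = (10/(-1 + U))² = 100/(-1 + U)²)
(n(0) + 6106) + 13842 = (100/(-1 + 0)² + 6106) + 13842 = (100/(-1)² + 6106) + 13842 = (100*1 + 6106) + 13842 = (100 + 6106) + 13842 = 6206 + 13842 = 20048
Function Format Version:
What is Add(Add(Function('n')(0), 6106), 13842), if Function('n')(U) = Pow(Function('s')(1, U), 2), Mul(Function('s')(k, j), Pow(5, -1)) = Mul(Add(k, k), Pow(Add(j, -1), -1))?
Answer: 20048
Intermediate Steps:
Function('s')(k, j) = Mul(10, k, Pow(Add(-1, j), -1)) (Function('s')(k, j) = Mul(5, Mul(Add(k, k), Pow(Add(j, -1), -1))) = Mul(5, Mul(Mul(2, k), Pow(Add(-1, j), -1))) = Mul(5, Mul(2, k, Pow(Add(-1, j), -1))) = Mul(10, k, Pow(Add(-1, j), -1)))
Function('n')(U) = Mul(100, Pow(Add(-1, U), -2)) (Function('n')(U) = Pow(Mul(10, 1, Pow(Add(-1, U), -1)), 2) = Pow(Mul(10, Pow(Add(-1, U), -1)), 2) = Mul(100, Pow(Add(-1, U), -2)))
Add(Add(Function('n')(0), 6106), 13842) = Add(Add(Mul(100, Pow(Add(-1, 0), -2)), 6106), 13842) = Add(Add(Mul(100, Pow(-1, -2)), 6106), 13842) = Add(Add(Mul(100, 1), 6106), 13842) = Add(Add(100, 6106), 13842) = Add(6206, 13842) = 20048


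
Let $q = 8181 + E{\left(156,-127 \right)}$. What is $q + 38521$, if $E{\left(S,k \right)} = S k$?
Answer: $26890$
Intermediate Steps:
$q = -11631$ ($q = 8181 + 156 \left(-127\right) = 8181 - 19812 = -11631$)
$q + 38521 = -11631 + 38521 = 26890$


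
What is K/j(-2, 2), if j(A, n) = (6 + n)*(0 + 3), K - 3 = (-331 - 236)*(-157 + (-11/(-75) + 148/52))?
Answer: 1182527/325 ≈ 3638.5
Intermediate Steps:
K = 28380648/325 (K = 3 + (-331 - 236)*(-157 + (-11/(-75) + 148/52)) = 3 - 567*(-157 + (-11*(-1/75) + 148*(1/52))) = 3 - 567*(-157 + (11/75 + 37/13)) = 3 - 567*(-157 + 2918/975) = 3 - 567*(-150157/975) = 3 + 28379673/325 = 28380648/325 ≈ 87325.)
j(A, n) = 18 + 3*n (j(A, n) = (6 + n)*3 = 18 + 3*n)
K/j(-2, 2) = 28380648/(325*(18 + 3*2)) = 28380648/(325*(18 + 6)) = (28380648/325)/24 = (28380648/325)*(1/24) = 1182527/325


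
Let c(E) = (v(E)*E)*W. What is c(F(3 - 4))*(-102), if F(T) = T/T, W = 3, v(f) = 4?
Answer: -1224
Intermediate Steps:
F(T) = 1
c(E) = 12*E (c(E) = (4*E)*3 = 12*E)
c(F(3 - 4))*(-102) = (12*1)*(-102) = 12*(-102) = -1224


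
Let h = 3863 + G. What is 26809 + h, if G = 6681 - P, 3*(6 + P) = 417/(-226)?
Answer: 8443273/226 ≈ 37360.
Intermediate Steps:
P = -1495/226 (P = -6 + (417/(-226))/3 = -6 + (417*(-1/226))/3 = -6 + (⅓)*(-417/226) = -6 - 139/226 = -1495/226 ≈ -6.6150)
G = 1511401/226 (G = 6681 - 1*(-1495/226) = 6681 + 1495/226 = 1511401/226 ≈ 6687.6)
h = 2384439/226 (h = 3863 + 1511401/226 = 2384439/226 ≈ 10551.)
26809 + h = 26809 + 2384439/226 = 8443273/226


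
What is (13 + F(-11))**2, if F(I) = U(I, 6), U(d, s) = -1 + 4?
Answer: 256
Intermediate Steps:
U(d, s) = 3
F(I) = 3
(13 + F(-11))**2 = (13 + 3)**2 = 16**2 = 256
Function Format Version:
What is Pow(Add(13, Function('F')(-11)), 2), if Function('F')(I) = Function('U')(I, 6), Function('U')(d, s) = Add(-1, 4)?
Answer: 256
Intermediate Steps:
Function('U')(d, s) = 3
Function('F')(I) = 3
Pow(Add(13, Function('F')(-11)), 2) = Pow(Add(13, 3), 2) = Pow(16, 2) = 256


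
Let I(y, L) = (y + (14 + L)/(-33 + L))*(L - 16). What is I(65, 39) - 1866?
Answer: -1007/6 ≈ -167.83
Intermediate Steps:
I(y, L) = (-16 + L)*(y + (14 + L)/(-33 + L)) (I(y, L) = (y + (14 + L)/(-33 + L))*(-16 + L) = (-16 + L)*(y + (14 + L)/(-33 + L)))
I(65, 39) - 1866 = (-224 + 39² - 2*39 + 528*65 + 65*39² - 49*39*65)/(-33 + 39) - 1866 = (-224 + 1521 - 78 + 34320 + 65*1521 - 124215)/6 - 1866 = (-224 + 1521 - 78 + 34320 + 98865 - 124215)/6 - 1866 = (⅙)*10189 - 1866 = 10189/6 - 1866 = -1007/6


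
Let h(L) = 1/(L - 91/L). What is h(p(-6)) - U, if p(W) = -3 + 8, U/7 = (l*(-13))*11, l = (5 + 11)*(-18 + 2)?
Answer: -16912901/66 ≈ -2.5626e+5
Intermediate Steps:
l = -256 (l = 16*(-16) = -256)
U = 256256 (U = 7*(-256*(-13)*11) = 7*(3328*11) = 7*36608 = 256256)
p(W) = 5
h(p(-6)) - U = 5/(-91 + 5²) - 1*256256 = 5/(-91 + 25) - 256256 = 5/(-66) - 256256 = 5*(-1/66) - 256256 = -5/66 - 256256 = -16912901/66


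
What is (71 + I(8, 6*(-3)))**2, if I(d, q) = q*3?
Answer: 289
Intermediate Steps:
I(d, q) = 3*q
(71 + I(8, 6*(-3)))**2 = (71 + 3*(6*(-3)))**2 = (71 + 3*(-18))**2 = (71 - 54)**2 = 17**2 = 289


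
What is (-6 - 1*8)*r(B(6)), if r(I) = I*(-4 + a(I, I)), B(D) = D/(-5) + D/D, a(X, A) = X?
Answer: -294/25 ≈ -11.760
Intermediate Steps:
B(D) = 1 - D/5 (B(D) = D*(-⅕) + 1 = -D/5 + 1 = 1 - D/5)
r(I) = I*(-4 + I)
(-6 - 1*8)*r(B(6)) = (-6 - 1*8)*((1 - ⅕*6)*(-4 + (1 - ⅕*6))) = (-6 - 8)*((1 - 6/5)*(-4 + (1 - 6/5))) = -(-14)*(-4 - ⅕)/5 = -(-14)*(-21)/(5*5) = -14*21/25 = -294/25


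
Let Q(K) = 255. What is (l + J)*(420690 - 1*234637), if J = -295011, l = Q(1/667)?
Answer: -54840238068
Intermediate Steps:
l = 255
(l + J)*(420690 - 1*234637) = (255 - 295011)*(420690 - 1*234637) = -294756*(420690 - 234637) = -294756*186053 = -54840238068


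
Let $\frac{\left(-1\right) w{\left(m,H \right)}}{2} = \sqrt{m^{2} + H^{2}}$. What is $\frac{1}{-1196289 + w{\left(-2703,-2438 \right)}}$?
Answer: $- \frac{1196289}{1431054371309} + \frac{106 \sqrt{4717}}{1431054371309} \approx -8.3086 \cdot 10^{-7}$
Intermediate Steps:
$w{\left(m,H \right)} = - 2 \sqrt{H^{2} + m^{2}}$ ($w{\left(m,H \right)} = - 2 \sqrt{m^{2} + H^{2}} = - 2 \sqrt{H^{2} + m^{2}}$)
$\frac{1}{-1196289 + w{\left(-2703,-2438 \right)}} = \frac{1}{-1196289 - 2 \sqrt{\left(-2438\right)^{2} + \left(-2703\right)^{2}}} = \frac{1}{-1196289 - 2 \sqrt{5943844 + 7306209}} = \frac{1}{-1196289 - 2 \sqrt{13250053}} = \frac{1}{-1196289 - 2 \cdot 53 \sqrt{4717}} = \frac{1}{-1196289 - 106 \sqrt{4717}}$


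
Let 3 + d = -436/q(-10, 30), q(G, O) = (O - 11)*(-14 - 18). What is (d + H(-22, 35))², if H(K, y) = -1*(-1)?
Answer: 38025/23104 ≈ 1.6458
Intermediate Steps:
q(G, O) = 352 - 32*O (q(G, O) = (-11 + O)*(-32) = 352 - 32*O)
H(K, y) = 1
d = -347/152 (d = -3 - 436/(352 - 32*30) = -3 - 436/(352 - 960) = -3 - 436/(-608) = -3 - 436*(-1/608) = -3 + 109/152 = -347/152 ≈ -2.2829)
(d + H(-22, 35))² = (-347/152 + 1)² = (-195/152)² = 38025/23104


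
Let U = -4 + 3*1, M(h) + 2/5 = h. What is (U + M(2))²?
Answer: 9/25 ≈ 0.36000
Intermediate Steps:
M(h) = -⅖ + h
U = -1 (U = -4 + 3 = -1)
(U + M(2))² = (-1 + (-⅖ + 2))² = (-1 + 8/5)² = (⅗)² = 9/25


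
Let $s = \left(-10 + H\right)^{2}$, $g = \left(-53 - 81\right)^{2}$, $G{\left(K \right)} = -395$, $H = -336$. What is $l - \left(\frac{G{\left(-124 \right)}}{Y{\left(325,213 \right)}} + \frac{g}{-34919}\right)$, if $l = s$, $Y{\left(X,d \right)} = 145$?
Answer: $\frac{121233806441}{1012651} \approx 1.1972 \cdot 10^{5}$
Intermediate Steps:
$g = 17956$ ($g = \left(-134\right)^{2} = 17956$)
$s = 119716$ ($s = \left(-10 - 336\right)^{2} = \left(-346\right)^{2} = 119716$)
$l = 119716$
$l - \left(\frac{G{\left(-124 \right)}}{Y{\left(325,213 \right)}} + \frac{g}{-34919}\right) = 119716 - \left(- \frac{395}{145} + \frac{17956}{-34919}\right) = 119716 - \left(\left(-395\right) \frac{1}{145} + 17956 \left(- \frac{1}{34919}\right)\right) = 119716 - \left(- \frac{79}{29} - \frac{17956}{34919}\right) = 119716 - - \frac{3279325}{1012651} = 119716 + \frac{3279325}{1012651} = \frac{121233806441}{1012651}$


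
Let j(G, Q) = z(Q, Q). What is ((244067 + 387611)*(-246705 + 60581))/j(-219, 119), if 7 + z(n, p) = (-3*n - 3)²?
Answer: -117570436072/129593 ≈ -9.0723e+5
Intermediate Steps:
z(n, p) = -7 + (-3 - 3*n)² (z(n, p) = -7 + (-3*n - 3)² = -7 + (-3 - 3*n)²)
j(G, Q) = -7 + 9*(1 + Q)²
((244067 + 387611)*(-246705 + 60581))/j(-219, 119) = ((244067 + 387611)*(-246705 + 60581))/(-7 + 9*(1 + 119)²) = (631678*(-186124))/(-7 + 9*120²) = -117570436072/(-7 + 9*14400) = -117570436072/(-7 + 129600) = -117570436072/129593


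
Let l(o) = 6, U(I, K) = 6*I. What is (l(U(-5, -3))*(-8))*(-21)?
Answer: 1008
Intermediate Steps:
(l(U(-5, -3))*(-8))*(-21) = (6*(-8))*(-21) = -48*(-21) = 1008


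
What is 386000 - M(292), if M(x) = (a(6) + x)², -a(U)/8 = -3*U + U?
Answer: 235456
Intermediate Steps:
a(U) = 16*U (a(U) = -8*(-3*U + U) = -(-16)*U = 16*U)
M(x) = (96 + x)² (M(x) = (16*6 + x)² = (96 + x)²)
386000 - M(292) = 386000 - (96 + 292)² = 386000 - 1*388² = 386000 - 1*150544 = 386000 - 150544 = 235456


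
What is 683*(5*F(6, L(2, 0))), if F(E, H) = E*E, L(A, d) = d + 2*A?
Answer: 122940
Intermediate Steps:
F(E, H) = E²
683*(5*F(6, L(2, 0))) = 683*(5*6²) = 683*(5*36) = 683*180 = 122940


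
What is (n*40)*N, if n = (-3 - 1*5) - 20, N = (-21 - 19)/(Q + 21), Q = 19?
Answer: 1120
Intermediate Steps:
N = -1 (N = (-21 - 19)/(19 + 21) = -40/40 = -40*1/40 = -1)
n = -28 (n = (-3 - 5) - 20 = -8 - 20 = -28)
(n*40)*N = -28*40*(-1) = -1120*(-1) = 1120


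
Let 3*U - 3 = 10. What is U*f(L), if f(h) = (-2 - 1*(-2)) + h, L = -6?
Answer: -26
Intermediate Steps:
f(h) = h (f(h) = (-2 + 2) + h = 0 + h = h)
U = 13/3 (U = 1 + (⅓)*10 = 1 + 10/3 = 13/3 ≈ 4.3333)
U*f(L) = (13/3)*(-6) = -26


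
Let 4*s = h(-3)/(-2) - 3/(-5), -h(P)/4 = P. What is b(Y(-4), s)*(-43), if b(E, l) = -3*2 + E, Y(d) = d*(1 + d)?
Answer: -258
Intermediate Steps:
h(P) = -4*P
s = -27/20 (s = (-4*(-3)/(-2) - 3/(-5))/4 = (12*(-½) - 3*(-⅕))/4 = (-6 + ⅗)/4 = (¼)*(-27/5) = -27/20 ≈ -1.3500)
b(E, l) = -6 + E
b(Y(-4), s)*(-43) = (-6 - 4*(1 - 4))*(-43) = (-6 - 4*(-3))*(-43) = (-6 + 12)*(-43) = 6*(-43) = -258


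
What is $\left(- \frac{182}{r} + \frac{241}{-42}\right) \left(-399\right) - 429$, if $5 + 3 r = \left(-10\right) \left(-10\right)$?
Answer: $\frac{41537}{10} \approx 4153.7$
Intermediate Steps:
$r = \frac{95}{3}$ ($r = - \frac{5}{3} + \frac{\left(-10\right) \left(-10\right)}{3} = - \frac{5}{3} + \frac{1}{3} \cdot 100 = - \frac{5}{3} + \frac{100}{3} = \frac{95}{3} \approx 31.667$)
$\left(- \frac{182}{r} + \frac{241}{-42}\right) \left(-399\right) - 429 = \left(- \frac{182}{\frac{95}{3}} + \frac{241}{-42}\right) \left(-399\right) - 429 = \left(\left(-182\right) \frac{3}{95} + 241 \left(- \frac{1}{42}\right)\right) \left(-399\right) - 429 = \left(- \frac{546}{95} - \frac{241}{42}\right) \left(-399\right) - 429 = \left(- \frac{45827}{3990}\right) \left(-399\right) - 429 = \frac{45827}{10} - 429 = \frac{41537}{10}$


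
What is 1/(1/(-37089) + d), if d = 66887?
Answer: 37089/2480771942 ≈ 1.4951e-5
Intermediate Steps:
1/(1/(-37089) + d) = 1/(1/(-37089) + 66887) = 1/(-1/37089 + 66887) = 1/(2480771942/37089) = 37089/2480771942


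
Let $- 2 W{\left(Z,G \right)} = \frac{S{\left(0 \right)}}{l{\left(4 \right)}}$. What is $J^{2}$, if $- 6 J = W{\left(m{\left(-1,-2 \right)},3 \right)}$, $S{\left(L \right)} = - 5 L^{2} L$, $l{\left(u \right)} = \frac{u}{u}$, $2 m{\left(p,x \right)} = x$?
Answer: $0$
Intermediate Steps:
$m{\left(p,x \right)} = \frac{x}{2}$
$l{\left(u \right)} = 1$
$S{\left(L \right)} = - 5 L^{3}$
$W{\left(Z,G \right)} = 0$ ($W{\left(Z,G \right)} = - \frac{- 5 \cdot 0^{3} \cdot 1^{-1}}{2} = - \frac{\left(-5\right) 0 \cdot 1}{2} = - \frac{0 \cdot 1}{2} = \left(- \frac{1}{2}\right) 0 = 0$)
$J = 0$ ($J = \left(- \frac{1}{6}\right) 0 = 0$)
$J^{2} = 0^{2} = 0$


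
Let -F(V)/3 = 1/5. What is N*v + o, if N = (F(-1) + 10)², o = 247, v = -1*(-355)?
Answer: 158074/5 ≈ 31615.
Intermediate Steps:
v = 355
F(V) = -⅗ (F(V) = -3/5 = -3*⅕ = -⅗)
N = 2209/25 (N = (-⅗ + 10)² = (47/5)² = 2209/25 ≈ 88.360)
N*v + o = (2209/25)*355 + 247 = 156839/5 + 247 = 158074/5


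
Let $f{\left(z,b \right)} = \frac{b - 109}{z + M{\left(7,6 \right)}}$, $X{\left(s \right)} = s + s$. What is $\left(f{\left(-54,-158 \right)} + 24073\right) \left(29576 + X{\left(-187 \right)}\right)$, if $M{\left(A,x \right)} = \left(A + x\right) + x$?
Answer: $\frac{24612088044}{35} \approx 7.032 \cdot 10^{8}$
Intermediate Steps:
$M{\left(A,x \right)} = A + 2 x$
$X{\left(s \right)} = 2 s$
$f{\left(z,b \right)} = \frac{-109 + b}{19 + z}$ ($f{\left(z,b \right)} = \frac{b - 109}{z + \left(7 + 2 \cdot 6\right)} = \frac{-109 + b}{z + \left(7 + 12\right)} = \frac{-109 + b}{z + 19} = \frac{-109 + b}{19 + z}$)
$\left(f{\left(-54,-158 \right)} + 24073\right) \left(29576 + X{\left(-187 \right)}\right) = \left(\frac{-109 - 158}{19 - 54} + 24073\right) \left(29576 + 2 \left(-187\right)\right) = \left(\frac{1}{-35} \left(-267\right) + 24073\right) \left(29576 - 374\right) = \left(\left(- \frac{1}{35}\right) \left(-267\right) + 24073\right) 29202 = \left(\frac{267}{35} + 24073\right) 29202 = \frac{842822}{35} \cdot 29202 = \frac{24612088044}{35}$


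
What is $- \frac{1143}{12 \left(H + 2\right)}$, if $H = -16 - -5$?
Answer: $\frac{127}{12} \approx 10.583$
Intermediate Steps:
$H = -11$ ($H = -16 + 5 = -11$)
$- \frac{1143}{12 \left(H + 2\right)} = - \frac{1143}{12 \left(-11 + 2\right)} = - \frac{1143}{12 \left(-9\right)} = - \frac{1143}{-108} = \left(-1143\right) \left(- \frac{1}{108}\right) = \frac{127}{12}$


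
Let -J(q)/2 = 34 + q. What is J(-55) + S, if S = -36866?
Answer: -36824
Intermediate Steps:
J(q) = -68 - 2*q (J(q) = -2*(34 + q) = -68 - 2*q)
J(-55) + S = (-68 - 2*(-55)) - 36866 = (-68 + 110) - 36866 = 42 - 36866 = -36824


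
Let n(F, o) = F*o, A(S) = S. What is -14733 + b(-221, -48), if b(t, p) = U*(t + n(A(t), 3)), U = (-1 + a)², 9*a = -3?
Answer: -146741/9 ≈ -16305.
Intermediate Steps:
a = -⅓ (a = (⅑)*(-3) = -⅓ ≈ -0.33333)
U = 16/9 (U = (-1 - ⅓)² = (-4/3)² = 16/9 ≈ 1.7778)
b(t, p) = 64*t/9 (b(t, p) = 16*(t + t*3)/9 = 16*(t + 3*t)/9 = 16*(4*t)/9 = 64*t/9)
-14733 + b(-221, -48) = -14733 + (64/9)*(-221) = -14733 - 14144/9 = -146741/9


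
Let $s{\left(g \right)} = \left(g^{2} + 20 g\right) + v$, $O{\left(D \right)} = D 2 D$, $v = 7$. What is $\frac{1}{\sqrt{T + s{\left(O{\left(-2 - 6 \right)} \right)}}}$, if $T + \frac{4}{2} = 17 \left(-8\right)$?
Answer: $\frac{\sqrt{18813}}{18813} \approx 0.0072907$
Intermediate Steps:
$O{\left(D \right)} = 2 D^{2}$ ($O{\left(D \right)} = 2 D D = 2 D^{2}$)
$s{\left(g \right)} = 7 + g^{2} + 20 g$ ($s{\left(g \right)} = \left(g^{2} + 20 g\right) + 7 = 7 + g^{2} + 20 g$)
$T = -138$ ($T = -2 + 17 \left(-8\right) = -2 - 136 = -138$)
$\frac{1}{\sqrt{T + s{\left(O{\left(-2 - 6 \right)} \right)}}} = \frac{1}{\sqrt{-138 + \left(7 + \left(2 \left(-2 - 6\right)^{2}\right)^{2} + 20 \cdot 2 \left(-2 - 6\right)^{2}\right)}} = \frac{1}{\sqrt{-138 + \left(7 + \left(2 \left(-8\right)^{2}\right)^{2} + 20 \cdot 2 \left(-8\right)^{2}\right)}} = \frac{1}{\sqrt{-138 + \left(7 + \left(2 \cdot 64\right)^{2} + 20 \cdot 2 \cdot 64\right)}} = \frac{1}{\sqrt{-138 + \left(7 + 128^{2} + 20 \cdot 128\right)}} = \frac{1}{\sqrt{-138 + \left(7 + 16384 + 2560\right)}} = \frac{1}{\sqrt{-138 + 18951}} = \frac{1}{\sqrt{18813}} = \frac{\sqrt{18813}}{18813}$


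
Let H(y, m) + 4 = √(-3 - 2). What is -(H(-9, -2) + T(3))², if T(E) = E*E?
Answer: -(5 + I*√5)² ≈ -20.0 - 22.361*I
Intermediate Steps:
H(y, m) = -4 + I*√5 (H(y, m) = -4 + √(-3 - 2) = -4 + √(-5) = -4 + I*√5)
T(E) = E²
-(H(-9, -2) + T(3))² = -((-4 + I*√5) + 3²)² = -((-4 + I*√5) + 9)² = -(5 + I*√5)²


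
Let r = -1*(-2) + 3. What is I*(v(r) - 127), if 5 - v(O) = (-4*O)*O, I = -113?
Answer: 2486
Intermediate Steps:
r = 5 (r = 2 + 3 = 5)
v(O) = 5 + 4*O² (v(O) = 5 - (-4*O)*O = 5 - (-4)*O² = 5 + 4*O²)
I*(v(r) - 127) = -113*((5 + 4*5²) - 127) = -113*((5 + 4*25) - 127) = -113*((5 + 100) - 127) = -113*(105 - 127) = -113*(-22) = 2486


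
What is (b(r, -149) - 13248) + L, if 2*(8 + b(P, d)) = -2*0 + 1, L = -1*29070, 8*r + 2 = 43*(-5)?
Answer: -84651/2 ≈ -42326.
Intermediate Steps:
r = -217/8 (r = -¼ + (43*(-5))/8 = -¼ + (⅛)*(-215) = -¼ - 215/8 = -217/8 ≈ -27.125)
L = -29070
b(P, d) = -15/2 (b(P, d) = -8 + (-2*0 + 1)/2 = -8 + (0 + 1)/2 = -8 + (½)*1 = -8 + ½ = -15/2)
(b(r, -149) - 13248) + L = (-15/2 - 13248) - 29070 = -26511/2 - 29070 = -84651/2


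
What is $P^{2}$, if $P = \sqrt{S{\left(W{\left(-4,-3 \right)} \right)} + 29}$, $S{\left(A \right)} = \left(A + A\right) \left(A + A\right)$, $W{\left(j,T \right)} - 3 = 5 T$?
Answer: $605$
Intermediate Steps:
$W{\left(j,T \right)} = 3 + 5 T$
$S{\left(A \right)} = 4 A^{2}$ ($S{\left(A \right)} = 2 A 2 A = 4 A^{2}$)
$P = 11 \sqrt{5}$ ($P = \sqrt{4 \left(3 + 5 \left(-3\right)\right)^{2} + 29} = \sqrt{4 \left(3 - 15\right)^{2} + 29} = \sqrt{4 \left(-12\right)^{2} + 29} = \sqrt{4 \cdot 144 + 29} = \sqrt{576 + 29} = \sqrt{605} = 11 \sqrt{5} \approx 24.597$)
$P^{2} = \left(11 \sqrt{5}\right)^{2} = 605$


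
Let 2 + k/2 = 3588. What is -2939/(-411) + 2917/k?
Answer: 22277395/2947692 ≈ 7.5576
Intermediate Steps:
k = 7172 (k = -4 + 2*3588 = -4 + 7176 = 7172)
-2939/(-411) + 2917/k = -2939/(-411) + 2917/7172 = -2939*(-1/411) + 2917*(1/7172) = 2939/411 + 2917/7172 = 22277395/2947692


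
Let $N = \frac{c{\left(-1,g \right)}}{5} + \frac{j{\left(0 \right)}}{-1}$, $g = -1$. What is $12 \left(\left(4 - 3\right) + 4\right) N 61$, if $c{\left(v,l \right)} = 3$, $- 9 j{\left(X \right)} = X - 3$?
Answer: $976$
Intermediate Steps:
$j{\left(X \right)} = \frac{1}{3} - \frac{X}{9}$ ($j{\left(X \right)} = - \frac{X - 3}{9} = - \frac{-3 + X}{9} = \frac{1}{3} - \frac{X}{9}$)
$N = \frac{4}{15}$ ($N = \frac{3}{5} + \frac{\frac{1}{3} - 0}{-1} = 3 \cdot \frac{1}{5} + \left(\frac{1}{3} + 0\right) \left(-1\right) = \frac{3}{5} + \frac{1}{3} \left(-1\right) = \frac{3}{5} - \frac{1}{3} = \frac{4}{15} \approx 0.26667$)
$12 \left(\left(4 - 3\right) + 4\right) N 61 = 12 \left(\left(4 - 3\right) + 4\right) \frac{4}{15} \cdot 61 = 12 \left(1 + 4\right) \frac{4}{15} \cdot 61 = 12 \cdot 5 \cdot \frac{4}{15} \cdot 61 = 60 \cdot \frac{4}{15} \cdot 61 = 16 \cdot 61 = 976$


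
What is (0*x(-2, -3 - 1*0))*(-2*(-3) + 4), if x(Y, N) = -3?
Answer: 0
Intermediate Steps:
(0*x(-2, -3 - 1*0))*(-2*(-3) + 4) = (0*(-3))*(-2*(-3) + 4) = 0*(6 + 4) = 0*10 = 0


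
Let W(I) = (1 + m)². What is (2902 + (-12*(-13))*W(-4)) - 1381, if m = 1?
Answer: 2145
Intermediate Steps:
W(I) = 4 (W(I) = (1 + 1)² = 2² = 4)
(2902 + (-12*(-13))*W(-4)) - 1381 = (2902 - 12*(-13)*4) - 1381 = (2902 + 156*4) - 1381 = (2902 + 624) - 1381 = 3526 - 1381 = 2145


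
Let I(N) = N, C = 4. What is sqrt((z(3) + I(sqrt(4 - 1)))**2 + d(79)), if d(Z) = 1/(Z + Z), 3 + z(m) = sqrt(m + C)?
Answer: sqrt(158 + 24964*(-3 + sqrt(3) + sqrt(7))**2)/158 ≈ 1.3801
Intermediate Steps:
z(m) = -3 + sqrt(4 + m) (z(m) = -3 + sqrt(m + 4) = -3 + sqrt(4 + m))
d(Z) = 1/(2*Z)
sqrt((z(3) + I(sqrt(4 - 1)))**2 + d(79)) = sqrt(((-3 + sqrt(4 + 3)) + sqrt(4 - 1))**2 + (1/2)/79) = sqrt(((-3 + sqrt(7)) + sqrt(3))**2 + (1/2)*(1/79)) = sqrt((-3 + sqrt(3) + sqrt(7))**2 + 1/158) = sqrt(1/158 + (-3 + sqrt(3) + sqrt(7))**2)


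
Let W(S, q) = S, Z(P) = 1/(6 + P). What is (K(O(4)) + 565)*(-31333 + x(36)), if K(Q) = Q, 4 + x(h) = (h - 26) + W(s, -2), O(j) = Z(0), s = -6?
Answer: -106250203/6 ≈ -1.7708e+7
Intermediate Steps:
O(j) = ⅙ (O(j) = 1/(6 + 0) = 1/6 = ⅙)
x(h) = -36 + h (x(h) = -4 + ((h - 26) - 6) = -4 + ((-26 + h) - 6) = -4 + (-32 + h) = -36 + h)
(K(O(4)) + 565)*(-31333 + x(36)) = (⅙ + 565)*(-31333 + (-36 + 36)) = 3391*(-31333 + 0)/6 = (3391/6)*(-31333) = -106250203/6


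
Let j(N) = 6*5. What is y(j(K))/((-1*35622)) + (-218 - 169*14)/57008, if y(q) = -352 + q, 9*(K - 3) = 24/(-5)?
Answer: -4605667/126921186 ≈ -0.036288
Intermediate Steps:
K = 37/15 (K = 3 + (24/(-5))/9 = 3 + (24*(-⅕))/9 = 3 + (⅑)*(-24/5) = 3 - 8/15 = 37/15 ≈ 2.4667)
j(N) = 30
y(j(K))/((-1*35622)) + (-218 - 169*14)/57008 = (-352 + 30)/((-1*35622)) + (-218 - 169*14)/57008 = -322/(-35622) + (-218 - 2366)*(1/57008) = -322*(-1/35622) - 2584*1/57008 = 161/17811 - 323/7126 = -4605667/126921186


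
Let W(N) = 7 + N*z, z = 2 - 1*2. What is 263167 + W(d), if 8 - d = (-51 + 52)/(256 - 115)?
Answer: 263174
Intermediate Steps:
z = 0 (z = 2 - 2 = 0)
d = 1127/141 (d = 8 - (-51 + 52)/(256 - 115) = 8 - 1/141 = 1127/141 ≈ 7.9929)
W(N) = 7 (W(N) = 7 + N*0 = 7 + 0 = 7)
263167 + W(d) = 263167 + 7 = 263174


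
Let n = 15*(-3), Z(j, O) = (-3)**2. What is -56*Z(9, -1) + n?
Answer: -549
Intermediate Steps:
Z(j, O) = 9
n = -45
-56*Z(9, -1) + n = -56*9 - 45 = -504 - 45 = -549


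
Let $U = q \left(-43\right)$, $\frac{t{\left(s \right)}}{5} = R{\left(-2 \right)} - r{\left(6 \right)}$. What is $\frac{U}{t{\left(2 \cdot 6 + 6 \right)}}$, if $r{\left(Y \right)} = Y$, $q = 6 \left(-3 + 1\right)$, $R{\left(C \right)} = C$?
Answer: $- \frac{129}{10} \approx -12.9$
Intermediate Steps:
$q = -12$ ($q = 6 \left(-2\right) = -12$)
$t{\left(s \right)} = -40$ ($t{\left(s \right)} = 5 \left(-2 - 6\right) = 5 \left(-8\right) = -40$)
$U = 516$ ($U = \left(-12\right) \left(-43\right) = 516$)
$\frac{U}{t{\left(2 \cdot 6 + 6 \right)}} = \frac{516}{-40} = 516 \left(- \frac{1}{40}\right) = - \frac{129}{10}$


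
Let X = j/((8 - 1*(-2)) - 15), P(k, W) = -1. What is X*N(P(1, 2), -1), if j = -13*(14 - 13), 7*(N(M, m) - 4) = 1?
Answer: 377/35 ≈ 10.771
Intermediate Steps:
N(M, m) = 29/7 (N(M, m) = 4 + (⅐)*1 = 4 + ⅐ = 29/7)
j = -13 (j = -13*1 = -13)
X = 13/5 (X = -13/((8 - 1*(-2)) - 15) = -13/((8 + 2) - 15) = -13/(10 - 15) = -13/(-5) = -⅕*(-13) = 13/5 ≈ 2.6000)
X*N(P(1, 2), -1) = (13/5)*(29/7) = 377/35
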